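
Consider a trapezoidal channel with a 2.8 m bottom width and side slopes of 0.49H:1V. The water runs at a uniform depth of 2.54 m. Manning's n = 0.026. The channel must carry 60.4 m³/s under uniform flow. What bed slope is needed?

S = 0.018

With bottom width b = 2.8 m and side slope z = 0.49: A = (b + zy)y = (2.8 + 0.49×2.54)×2.54 = 10.27 m²; P = b + 2y√(1+z²) = 2.8 + 2×2.54×1.114 = 8.457 m.
Hydraulic radius R = A/P = 10.27/8.457 = 1.215 m.
From Manning's equation, S = [nQ / (1 A R^(2/3))]² = [0.026 × 60.4 / (1 × 10.27 × 1.215^(2/3))]² = 0.018.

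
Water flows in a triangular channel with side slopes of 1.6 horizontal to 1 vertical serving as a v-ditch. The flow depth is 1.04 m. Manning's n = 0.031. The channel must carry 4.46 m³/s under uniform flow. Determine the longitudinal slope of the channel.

For a triangular section with side slope z = 1.6: A = zy² = 1.6×1.04² = 1.731 m²; P = 2y√(1+z²) = 2×1.04×1.887 = 3.925 m.
Hydraulic radius R = A/P = 1.731/3.925 = 0.441 m.
From Manning's equation, S = [nQ / (1 A R^(2/3))]² = [0.031 × 4.46 / (1 × 1.731 × 0.441^(2/3))]² = 0.019.

S = 0.019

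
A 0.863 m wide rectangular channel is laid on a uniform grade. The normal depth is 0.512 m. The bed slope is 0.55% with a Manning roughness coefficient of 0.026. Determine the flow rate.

Flow area A = b·y = 0.863 × 0.512 = 0.4419 m². Wetted perimeter P = b + 2y = 0.863 + 2×0.512 = 1.887 m.
Hydraulic radius R = A/P = 0.4419/1.887 = 0.2342 m.
Manning's equation: Q = (1/n) A R^(2/3) S^(1/2) = (1/0.026) × 0.4419 × 0.2342^(2/3) × 0.0055^(1/2) = 0.479 m³/s.

Q = 0.479 m³/s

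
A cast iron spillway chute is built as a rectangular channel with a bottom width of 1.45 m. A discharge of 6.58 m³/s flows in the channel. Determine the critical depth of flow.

y_c = 1.28 m

For a rectangular channel, critical depth y_c = (q²/g)^(1/3) where q = Q/b = 6.58/1.45 = 4.538 m²/s.
So y_c = (4.538²/9.81)^(1/3) = 1.28 m.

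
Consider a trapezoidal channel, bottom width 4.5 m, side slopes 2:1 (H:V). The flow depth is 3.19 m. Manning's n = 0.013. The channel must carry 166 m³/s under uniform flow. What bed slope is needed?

With bottom width b = 4.5 m and side slope z = 2: A = (b + zy)y = (4.5 + 2×3.19)×3.19 = 34.71 m²; P = b + 2y√(1+z²) = 4.5 + 2×3.19×2.236 = 18.77 m.
Hydraulic radius R = A/P = 34.71/18.77 = 1.849 m.
From Manning's equation, S = [nQ / (1 A R^(2/3))]² = [0.013 × 166 / (1 × 34.71 × 1.849^(2/3))]² = 0.0017.

S = 0.0017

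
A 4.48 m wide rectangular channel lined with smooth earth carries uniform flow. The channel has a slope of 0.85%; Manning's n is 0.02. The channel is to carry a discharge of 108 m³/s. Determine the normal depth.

y_n = 4.09 m

Manning's equation rearranged: A R^(2/3) = nQ / (1·√S) = 0.02 × 108 / (√0.0085) = 23.43.
Trying y = 3.04 m: A R^(2/3) = 16.14 — low.
Trying y = 4.97 m: A R^(2/3) = 29.74 — high.
Trying y = 4.09 m: A R^(2/3) = 23.44 — close enough.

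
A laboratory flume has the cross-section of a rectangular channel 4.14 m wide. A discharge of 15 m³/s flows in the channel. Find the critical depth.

For a rectangular channel, critical depth y_c = (q²/g)^(1/3) where q = Q/b = 15/4.14 = 3.623 m²/s.
So y_c = (3.623²/9.81)^(1/3) = 1.1 m.

y_c = 1.1 m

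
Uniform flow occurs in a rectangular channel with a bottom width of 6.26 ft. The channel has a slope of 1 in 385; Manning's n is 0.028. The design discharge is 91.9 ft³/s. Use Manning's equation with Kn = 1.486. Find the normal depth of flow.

Manning's equation rearranged: A R^(2/3) = nQ / (1.486·√S) = 0.028 × 91.9 / (1.486 × √0.002597) = 33.98.
At y = 4.7 ft: A R^(2/3) = 44.8 — high.
At y = 2.64 ft: A R^(2/3) = 21 — low.
At y = 3.79 ft: A R^(2/3) = 33.98 — close enough.

y_n = 3.79 ft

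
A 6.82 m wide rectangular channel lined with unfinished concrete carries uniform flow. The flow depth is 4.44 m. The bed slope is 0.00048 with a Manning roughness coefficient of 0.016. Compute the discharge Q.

Flow area A = b·y = 6.82 × 4.44 = 30.28 m². Wetted perimeter P = b + 2y = 6.82 + 2×4.44 = 15.7 m.
Hydraulic radius R = A/P = 30.28/15.7 = 1.929 m.
Manning's equation: Q = (1/n) A R^(2/3) S^(1/2) = (1/0.016) × 30.28 × 1.929^(2/3) × 0.00048^(1/2) = 64.2 m³/s.

Q = 64.2 m³/s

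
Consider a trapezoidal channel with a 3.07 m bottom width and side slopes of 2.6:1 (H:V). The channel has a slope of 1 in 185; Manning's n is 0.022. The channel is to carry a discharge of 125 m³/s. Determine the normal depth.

Manning's equation rearranged: A R^(2/3) = nQ / (1·√S) = 0.022 × 125 / (√0.005405) = 37.4.
Try y = 1.95 m: A R^(2/3) = 17.31 — short.
Try y = 3.33 m: A R^(2/3) = 57.92 — over.
Try y = 2.75 m: A R^(2/3) = 37.29 — ≈ 37.4.

y_n = 2.75 m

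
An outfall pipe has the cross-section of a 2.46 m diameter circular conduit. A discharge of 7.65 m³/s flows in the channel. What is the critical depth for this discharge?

At critical depth, Q² T / (g A³) = 1, i.e. A³/T = Q²/g = 7.65²/9.81 = 5.966.
At y = 1.03 m: A³/T = 2.767 — short.
At y = 1.45 m: A³/T = 10.23 — over.
At y = 1.26 m: A³/T = 5.982 — matches.

y_c = 1.26 m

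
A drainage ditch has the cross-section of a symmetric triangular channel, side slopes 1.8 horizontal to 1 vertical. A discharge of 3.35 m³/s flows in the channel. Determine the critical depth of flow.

At critical depth, Q² T / (g A³) = 1, i.e. A³/T = Q²/g = 3.35²/9.81 = 1.144.
Try y = 0.746 m: A³/T = 0.3743 — low.
Try y = 1.03 m: A³/T = 1.878 — high.
Try y = 0.933 m: A³/T = 1.145 — matches.

y_c = 0.933 m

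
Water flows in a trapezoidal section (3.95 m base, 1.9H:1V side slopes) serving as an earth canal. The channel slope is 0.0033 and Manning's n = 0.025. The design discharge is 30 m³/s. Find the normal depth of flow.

Manning's equation rearranged: A R^(2/3) = nQ / (1·√S) = 0.025 × 30 / (√0.0033) = 13.06.
Trying y = 1.3 m: A R^(2/3) = 7.638 — too small.
Trying y = 2.14 m: A R^(2/3) = 20.49 — too large.
Trying y = 1.71 m: A R^(2/3) = 13.04 — ≈ 13.06.

y_n = 1.71 m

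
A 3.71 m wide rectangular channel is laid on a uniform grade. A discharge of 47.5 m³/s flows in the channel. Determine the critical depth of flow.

For a rectangular channel, critical depth y_c = (q²/g)^(1/3) where q = Q/b = 47.5/3.71 = 12.8 m²/s.
So y_c = (12.8²/9.81)^(1/3) = 2.56 m.

y_c = 2.56 m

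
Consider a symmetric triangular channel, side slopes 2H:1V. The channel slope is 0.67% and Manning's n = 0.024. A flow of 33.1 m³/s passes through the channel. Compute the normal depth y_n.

Manning's equation rearranged: A R^(2/3) = nQ / (1·√S) = 0.024 × 33.1 / (√0.0067) = 9.705.
Try y = 1.58 m: A R^(2/3) = 3.961 — short.
Try y = 2.75 m: A R^(2/3) = 17.36 — over.
Try y = 2.21 m: A R^(2/3) = 9.692 — close enough.

y_n = 2.21 m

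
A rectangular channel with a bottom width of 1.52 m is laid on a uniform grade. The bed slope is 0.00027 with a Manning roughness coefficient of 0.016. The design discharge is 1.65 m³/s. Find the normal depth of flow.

Manning's equation rearranged: A R^(2/3) = nQ / (1·√S) = 0.016 × 1.65 / (√0.00027) = 1.607.
Try y = 1.32 m: A R^(2/3) = 1.234 — short.
Try y = 1.96 m: A R^(2/3) = 1.994 — over.
Try y = 1.64 m: A R^(2/3) = 1.611 — close enough.

y_n = 1.64 m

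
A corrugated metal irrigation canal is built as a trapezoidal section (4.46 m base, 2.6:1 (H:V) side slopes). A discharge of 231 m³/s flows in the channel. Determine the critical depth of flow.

At critical depth, Q² T / (g A³) = 1, i.e. A³/T = Q²/g = 231²/9.81 = 5439.
At y = 2.76 m: A³/T = 1761 — too small.
At y = 3.62 m: A³/T = 5439 — matches.

y_c = 3.62 m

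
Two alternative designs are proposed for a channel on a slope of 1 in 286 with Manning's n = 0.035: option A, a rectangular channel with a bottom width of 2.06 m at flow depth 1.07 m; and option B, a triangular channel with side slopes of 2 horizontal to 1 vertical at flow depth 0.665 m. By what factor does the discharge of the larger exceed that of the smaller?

Channel A: Flow area A = b·y = 2.06 × 1.07 = 2.204 m². Wetted perimeter P = b + 2y = 2.06 + 2×1.07 = 4.2 m. Hydraulic radius R = A/P = 2.204/4.2 = 0.5248 m. Q_A = (1/0.035)·2.204·0.5248^(2/3)·√0.003497 = 2.423 m³/s.
Channel B: For a triangular section with side slope z = 2: A = zy² = 2×0.665² = 0.8845 m²; P = 2y√(1+z²) = 2×0.665×2.236 = 2.974 m. Hydraulic radius R = A/P = 0.8845/2.974 = 0.2974 m. Q_B = (1/0.035)·0.8845·0.2974^(2/3)·√0.003497 = 0.6658 m³/s.
The larger discharge is 2.423 m³/s and the smaller is 0.6658 m³/s; the ratio is 3.64.

3.64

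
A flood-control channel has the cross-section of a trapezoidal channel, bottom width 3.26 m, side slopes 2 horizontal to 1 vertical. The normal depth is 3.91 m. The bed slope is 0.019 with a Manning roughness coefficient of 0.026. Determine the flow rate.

Q = 375 m³/s

With bottom width b = 3.26 m and side slope z = 2: A = (b + zy)y = (3.26 + 2×3.91)×3.91 = 43.32 m²; P = b + 2y√(1+z²) = 3.26 + 2×3.91×2.236 = 20.75 m.
Hydraulic radius R = A/P = 43.32/20.75 = 2.088 m.
Manning's equation: Q = (1/n) A R^(2/3) S^(1/2) = (1/0.026) × 43.32 × 2.088^(2/3) × 0.019^(1/2) = 375 m³/s.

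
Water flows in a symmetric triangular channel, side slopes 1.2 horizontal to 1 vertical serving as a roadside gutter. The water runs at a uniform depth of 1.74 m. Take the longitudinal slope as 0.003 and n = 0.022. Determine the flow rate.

For a triangular section with side slope z = 1.2: A = zy² = 1.2×1.74² = 3.633 m²; P = 2y√(1+z²) = 2×1.74×1.562 = 5.436 m.
Hydraulic radius R = A/P = 3.633/5.436 = 0.6684 m.
Manning's equation: Q = (1/n) A R^(2/3) S^(1/2) = (1/0.022) × 3.633 × 0.6684^(2/3) × 0.003^(1/2) = 6.91 m³/s.

Q = 6.91 m³/s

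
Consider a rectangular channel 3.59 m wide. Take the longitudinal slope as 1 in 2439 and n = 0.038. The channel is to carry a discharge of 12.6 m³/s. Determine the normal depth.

y_n = 5.4 m

Manning's equation rearranged: A R^(2/3) = nQ / (1·√S) = 0.038 × 12.6 / (√0.00041) = 23.65.
Trying y = 3.78 m: A R^(2/3) = 15.47 — low.
Trying y = 6.14 m: A R^(2/3) = 27.44 — high.
Trying y = 5.4 m: A R^(2/3) = 23.65 — matches.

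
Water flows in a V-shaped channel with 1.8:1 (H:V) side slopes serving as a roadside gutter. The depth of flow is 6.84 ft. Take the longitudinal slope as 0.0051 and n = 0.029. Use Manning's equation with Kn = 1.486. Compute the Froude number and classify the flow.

For a triangular section with side slope z = 1.8: A = zy² = 1.8×6.84² = 84.21 ft²; P = 2y√(1+z²) = 2×6.84×2.059 = 28.17 ft.
Hydraulic radius R = A/P = 84.21/28.17 = 2.99 ft.
V = (1.486/n) R^(2/3) √S = (1.486/0.029) × 2.99^(2/3) × √0.0051 = 7.594 ft/s. Hydraulic depth D_h = A/T = 84.21/24.62 = 3.42 ft.
Froude number Fr = V/√(g·D_h) = 7.594/√(32.2×3.42) = 0.724, which is less than 1, so the flow is subcritical.

subcritical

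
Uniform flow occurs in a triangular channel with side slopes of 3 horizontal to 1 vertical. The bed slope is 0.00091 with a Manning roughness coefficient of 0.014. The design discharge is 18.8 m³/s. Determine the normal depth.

Manning's equation rearranged: A R^(2/3) = nQ / (1·√S) = 0.014 × 18.8 / (√0.00091) = 8.725.
Try y = 2.02 m: A R^(2/3) = 11.9 — too large.
Try y = 1.25 m: A R^(2/3) = 3.308 — too small.
Try y = 1.8 m: A R^(2/3) = 8.748 — close enough.

y_n = 1.8 m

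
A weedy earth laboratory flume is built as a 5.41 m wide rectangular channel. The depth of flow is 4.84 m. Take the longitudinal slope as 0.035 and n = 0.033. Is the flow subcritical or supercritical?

Flow area A = b·y = 5.41 × 4.84 = 26.18 m². Wetted perimeter P = b + 2y = 5.41 + 2×4.84 = 15.09 m.
Hydraulic radius R = A/P = 26.18/15.09 = 1.735 m.
V = (1/n) R^(2/3) √S = (1/0.033) × 1.735^(2/3) × √0.035 = 8.186 m/s. Hydraulic depth D_h = A/T = 26.18/5.41 = 4.84 m.
Froude number Fr = V/√(g·D_h) = 8.186/√(9.81×4.84) = 1.19, which is greater than 1, so the flow is supercritical.

supercritical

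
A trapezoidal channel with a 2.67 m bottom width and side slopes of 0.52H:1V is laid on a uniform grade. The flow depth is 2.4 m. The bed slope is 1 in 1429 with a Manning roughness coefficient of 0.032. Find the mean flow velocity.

With bottom width b = 2.67 m and side slope z = 0.52: A = (b + zy)y = (2.67 + 0.52×2.4)×2.4 = 9.403 m²; P = b + 2y√(1+z²) = 2.67 + 2×2.4×1.127 = 8.08 m.
Hydraulic radius R = A/P = 9.403/8.08 = 1.164 m.
From Manning's equation, V = (1/n) R^(2/3) S^(1/2) = (1/0.032) × 1.164^(2/3) × 0.0006998^(1/2) = 0.915 m/s.

V = 0.915 m/s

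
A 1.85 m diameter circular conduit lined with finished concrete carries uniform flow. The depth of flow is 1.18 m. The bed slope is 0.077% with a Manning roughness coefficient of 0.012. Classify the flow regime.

subcritical

For a circular section of diameter D = 1.85 m at depth y = 1.18 m, the central angle is θ = 2 arccos(1 − 2y/D) = 3.7 rad. Then A = (D²/8)(θ − sin θ) = 1.81 m² and P = Dθ/2 = 3.423 m.
Hydraulic radius R = A/P = 1.81/3.423 = 0.5287 m.
V = (1/n) R^(2/3) √S = (1/0.012) × 0.5287^(2/3) × √0.00077 = 1.512 m/s. Hydraulic depth D_h = A/T = 1.81/1.778 = 1.018 m.
Froude number Fr = V/√(g·D_h) = 1.512/√(9.81×1.018) = 0.479, which is less than 1, so the flow is subcritical.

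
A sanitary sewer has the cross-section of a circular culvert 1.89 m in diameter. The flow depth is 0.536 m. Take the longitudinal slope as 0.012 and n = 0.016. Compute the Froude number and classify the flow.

For a circular section of diameter D = 1.89 m at depth y = 0.536 m, the central angle is θ = 2 arccos(1 − 2y/D) = 2.246 rad. Then A = (D²/8)(θ − sin θ) = 0.6546 m² and P = Dθ/2 = 2.123 m.
Hydraulic radius R = A/P = 0.6546/2.123 = 0.3084 m.
V = (1/n) R^(2/3) √S = (1/0.016) × 0.3084^(2/3) × √0.012 = 3.125 m/s. Hydraulic depth D_h = A/T = 0.6546/1.704 = 0.3842 m.
Froude number Fr = V/√(g·D_h) = 3.125/√(9.81×0.3842) = 1.61, which is greater than 1, so the flow is supercritical.

supercritical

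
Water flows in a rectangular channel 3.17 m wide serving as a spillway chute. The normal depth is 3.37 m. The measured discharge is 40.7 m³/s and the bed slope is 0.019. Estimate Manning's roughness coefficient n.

Flow area A = b·y = 3.17 × 3.37 = 10.68 m². Wetted perimeter P = b + 2y = 3.17 + 2×3.37 = 9.91 m.
Hydraulic radius R = A/P = 10.68/9.91 = 1.078 m.
Rearranging Manning's equation: n = (1/Q) A R^(2/3) S^(1/2) = (1/40.7) × 10.68 × 1.078^(2/3) × √0.019 = 0.038.

n = 0.038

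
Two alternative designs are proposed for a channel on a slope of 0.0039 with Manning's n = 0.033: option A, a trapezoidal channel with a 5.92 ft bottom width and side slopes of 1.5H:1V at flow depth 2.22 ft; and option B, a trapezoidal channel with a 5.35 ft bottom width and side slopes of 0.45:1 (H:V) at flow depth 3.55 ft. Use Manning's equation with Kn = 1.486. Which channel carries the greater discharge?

channel B

Channel A: With bottom width b = 5.92 ft and side slope z = 1.5: A = (b + zy)y = (5.92 + 1.5×2.22)×2.22 = 20.54 ft²; P = b + 2y√(1+z²) = 5.92 + 2×2.22×1.803 = 13.92 ft. Hydraulic radius R = A/P = 20.54/13.92 = 1.475 ft. Q_A = (1.486/0.033)·20.54·1.475^(2/3)·√0.0039 = 74.82 ft³/s.
Channel B: With bottom width b = 5.35 ft and side slope z = 0.45: A = (b + zy)y = (5.35 + 0.45×3.55)×3.55 = 24.66 ft²; P = b + 2y√(1+z²) = 5.35 + 2×3.55×1.097 = 13.14 ft. Hydraulic radius R = A/P = 24.66/13.14 = 1.878 ft. Q_B = (1.486/0.033)·24.66·1.878^(2/3)·√0.0039 = 105.6 ft³/s.
Q_A = 74.82 ft³/s vs Q_B = 105.6 ft³/s, so channel B carries more.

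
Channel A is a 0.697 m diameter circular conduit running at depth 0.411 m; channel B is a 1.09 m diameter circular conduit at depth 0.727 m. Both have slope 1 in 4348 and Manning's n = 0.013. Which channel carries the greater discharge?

channel B

Channel A: For a circular section of diameter D = 0.697 m at depth y = 0.411 m, the central angle is θ = 2 arccos(1 − 2y/D) = 3.502 rad. Then A = (D²/8)(θ − sin θ) = 0.2341 m² and P = Dθ/2 = 1.221 m. Hydraulic radius R = A/P = 0.2341/1.221 = 0.1918 m. Q_A = (1/0.013)·0.2341·0.1918^(2/3)·√0.00023 = 0.09083 m³/s.
Channel B: For a circular section of diameter D = 1.09 m at depth y = 0.727 m, the central angle is θ = 2 arccos(1 − 2y/D) = 3.823 rad. Then A = (D²/8)(θ − sin θ) = 0.6612 m² and P = Dθ/2 = 2.083 m. Hydraulic radius R = A/P = 0.6612/2.083 = 0.3174 m. Q_B = (1/0.013)·0.6612·0.3174^(2/3)·√0.00023 = 0.3589 m³/s.
Q_A = 0.09083 m³/s vs Q_B = 0.3589 m³/s, so channel B carries more.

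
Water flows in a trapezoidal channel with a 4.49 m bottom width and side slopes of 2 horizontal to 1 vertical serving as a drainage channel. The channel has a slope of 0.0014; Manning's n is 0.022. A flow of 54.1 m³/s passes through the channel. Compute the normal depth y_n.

Manning's equation rearranged: A R^(2/3) = nQ / (1·√S) = 0.022 × 54.1 / (√0.0014) = 31.81.
At y = 2.87 m: A R^(2/3) = 41.73 — too large.
At y = 1.87 m: A R^(2/3) = 17.35 — too small.
At y = 2.52 m: A R^(2/3) = 31.8 — ≈ 31.81.

y_n = 2.52 m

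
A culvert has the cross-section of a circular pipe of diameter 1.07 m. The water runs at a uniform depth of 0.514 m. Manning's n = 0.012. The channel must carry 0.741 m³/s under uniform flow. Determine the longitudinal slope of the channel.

S = 0.0026

For a circular section of diameter D = 1.07 m at depth y = 0.514 m, the central angle is θ = 2 arccos(1 − 2y/D) = 3.063 rad. Then A = (D²/8)(θ − sin θ) = 0.4271 m² and P = Dθ/2 = 1.639 m.
Hydraulic radius R = A/P = 0.4271/1.639 = 0.2606 m.
From Manning's equation, S = [nQ / (1 A R^(2/3))]² = [0.012 × 0.741 / (1 × 0.4271 × 0.2606^(2/3))]² = 0.0026.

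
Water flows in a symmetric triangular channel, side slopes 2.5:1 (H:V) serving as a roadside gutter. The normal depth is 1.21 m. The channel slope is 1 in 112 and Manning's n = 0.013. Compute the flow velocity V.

V = 4.95 m/s

For a triangular section with side slope z = 2.5: A = zy² = 2.5×1.21² = 3.66 m²; P = 2y√(1+z²) = 2×1.21×2.693 = 6.516 m.
Hydraulic radius R = A/P = 3.66/6.516 = 0.5617 m.
From Manning's equation, V = (1/n) R^(2/3) S^(1/2) = (1/0.013) × 0.5617^(2/3) × 0.008929^(1/2) = 4.95 m/s.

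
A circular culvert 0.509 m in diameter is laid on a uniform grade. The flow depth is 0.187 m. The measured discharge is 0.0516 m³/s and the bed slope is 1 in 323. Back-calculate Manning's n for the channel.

n = 0.016

For a circular section of diameter D = 0.509 m at depth y = 0.187 m, the central angle is θ = 2 arccos(1 − 2y/D) = 2.605 rad. Then A = (D²/8)(θ − sin θ) = 0.06779 m² and P = Dθ/2 = 0.6629 m.
Hydraulic radius R = A/P = 0.06779/0.6629 = 0.1023 m.
Rearranging Manning's equation: n = (1/Q) A R^(2/3) S^(1/2) = (1/0.0516) × 0.06779 × 0.1023^(2/3) × √0.003096 = 0.016.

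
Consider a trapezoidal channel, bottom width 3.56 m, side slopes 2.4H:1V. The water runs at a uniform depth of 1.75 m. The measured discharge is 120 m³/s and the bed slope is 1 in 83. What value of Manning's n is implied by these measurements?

n = 0.013

With bottom width b = 3.56 m and side slope z = 2.4: A = (b + zy)y = (3.56 + 2.4×1.75)×1.75 = 13.58 m²; P = b + 2y√(1+z²) = 3.56 + 2×1.75×2.6 = 12.66 m.
Hydraulic radius R = A/P = 13.58/12.66 = 1.073 m.
Rearranging Manning's equation: n = (1/Q) A R^(2/3) S^(1/2) = (1/120) × 13.58 × 1.073^(2/3) × √0.01205 = 0.013.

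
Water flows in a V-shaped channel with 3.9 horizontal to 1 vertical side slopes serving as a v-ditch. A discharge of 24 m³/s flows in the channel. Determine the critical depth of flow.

y_c = 1.5 m

At critical depth, Q² T / (g A³) = 1, i.e. A³/T = Q²/g = 24²/9.81 = 58.72.
Try y = 1.76 m: A³/T = 128.4 — high.
Try y = 1.5 m: A³/T = 57.75 — matches.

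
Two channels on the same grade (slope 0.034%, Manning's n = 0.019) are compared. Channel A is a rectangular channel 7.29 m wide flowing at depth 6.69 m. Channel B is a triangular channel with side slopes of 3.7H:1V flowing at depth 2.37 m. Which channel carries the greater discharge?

channel A

Channel A: Flow area A = b·y = 7.29 × 6.69 = 48.77 m². Wetted perimeter P = b + 2y = 7.29 + 2×6.69 = 20.67 m. Hydraulic radius R = A/P = 48.77/20.67 = 2.359 m. Q_A = (1/0.019)·48.77·2.359^(2/3)·√0.00034 = 83.88 m³/s.
Channel B: For a triangular section with side slope z = 3.7: A = zy² = 3.7×2.37² = 20.78 m²; P = 2y√(1+z²) = 2×2.37×3.833 = 18.17 m. Hydraulic radius R = A/P = 20.78/18.17 = 1.144 m. Q_B = (1/0.019)·20.78·1.144^(2/3)·√0.00034 = 22.06 m³/s.
Q_A = 83.88 m³/s vs Q_B = 22.06 m³/s, so channel A carries more.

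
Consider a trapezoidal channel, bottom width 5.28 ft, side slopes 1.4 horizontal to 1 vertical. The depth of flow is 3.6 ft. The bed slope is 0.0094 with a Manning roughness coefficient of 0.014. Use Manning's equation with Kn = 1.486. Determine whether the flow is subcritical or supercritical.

With bottom width b = 5.28 ft and side slope z = 1.4: A = (b + zy)y = (5.28 + 1.4×3.6)×3.6 = 37.15 ft²; P = b + 2y√(1+z²) = 5.28 + 2×3.6×1.72 = 17.67 ft.
Hydraulic radius R = A/P = 37.15/17.67 = 2.103 ft.
V = (1.486/n) R^(2/3) √S = (1.486/0.014) × 2.103^(2/3) × √0.0094 = 16.89 ft/s. Hydraulic depth D_h = A/T = 37.15/15.36 = 2.419 ft.
Froude number Fr = V/√(g·D_h) = 16.89/√(32.2×2.419) = 1.91, which is greater than 1, so the flow is supercritical.

supercritical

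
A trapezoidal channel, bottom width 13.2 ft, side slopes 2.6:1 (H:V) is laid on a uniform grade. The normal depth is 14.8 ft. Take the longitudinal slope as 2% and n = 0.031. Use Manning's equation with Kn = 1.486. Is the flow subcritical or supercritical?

supercritical

With bottom width b = 13.2 ft and side slope z = 2.6: A = (b + zy)y = (13.2 + 2.6×14.8)×14.8 = 764.9 ft²; P = b + 2y√(1+z²) = 13.2 + 2×14.8×2.786 = 95.66 ft.
Hydraulic radius R = A/P = 764.9/95.66 = 7.996 ft.
V = (1.486/n) R^(2/3) √S = (1.486/0.031) × 7.996^(2/3) × √0.02 = 27.11 ft/s. Hydraulic depth D_h = A/T = 764.9/90.16 = 8.483 ft.
Froude number Fr = V/√(g·D_h) = 27.11/√(32.2×8.483) = 1.64, which is greater than 1, so the flow is supercritical.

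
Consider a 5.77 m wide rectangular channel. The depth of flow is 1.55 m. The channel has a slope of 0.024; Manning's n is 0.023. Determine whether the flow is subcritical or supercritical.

Flow area A = b·y = 5.77 × 1.55 = 8.944 m². Wetted perimeter P = b + 2y = 5.77 + 2×1.55 = 8.87 m.
Hydraulic radius R = A/P = 8.944/8.87 = 1.008 m.
V = (1/n) R^(2/3) √S = (1/0.023) × 1.008^(2/3) × √0.024 = 6.773 m/s. Hydraulic depth D_h = A/T = 8.944/5.77 = 1.55 m.
Froude number Fr = V/√(g·D_h) = 6.773/√(9.81×1.55) = 1.74, which is greater than 1, so the flow is supercritical.

supercritical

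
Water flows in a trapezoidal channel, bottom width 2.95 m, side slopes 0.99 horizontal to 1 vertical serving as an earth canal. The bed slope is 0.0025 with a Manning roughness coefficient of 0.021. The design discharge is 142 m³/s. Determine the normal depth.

Manning's equation rearranged: A R^(2/3) = nQ / (1·√S) = 0.021 × 142 / (√0.0025) = 59.64.
Trying y = 3.39 m: A R^(2/3) = 30.59 — short.
Trying y = 4.66 m: A R^(2/3) = 59.51 — matches.

y_n = 4.66 m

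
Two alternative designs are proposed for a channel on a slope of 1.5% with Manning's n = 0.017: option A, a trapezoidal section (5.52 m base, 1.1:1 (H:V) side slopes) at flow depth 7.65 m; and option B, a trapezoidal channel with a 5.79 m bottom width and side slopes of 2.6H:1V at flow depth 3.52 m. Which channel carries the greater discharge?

channel A

Channel A: With bottom width b = 5.52 m and side slope z = 1.1: A = (b + zy)y = (5.52 + 1.1×7.65)×7.65 = 106.6 m²; P = b + 2y√(1+z²) = 5.52 + 2×7.65×1.487 = 28.27 m. Hydraulic radius R = A/P = 106.6/28.27 = 3.772 m. Q_A = (1/0.017)·106.6·3.772^(2/3)·√0.015 = 1861 m³/s.
Channel B: With bottom width b = 5.79 m and side slope z = 2.6: A = (b + zy)y = (5.79 + 2.6×3.52)×3.52 = 52.6 m²; P = b + 2y√(1+z²) = 5.79 + 2×3.52×2.786 = 25.4 m. Hydraulic radius R = A/P = 52.6/25.4 = 2.071 m. Q_B = (1/0.017)·52.6·2.071^(2/3)·√0.015 = 615.6 m³/s.
Q_A = 1861 m³/s vs Q_B = 615.6 m³/s, so channel A carries more.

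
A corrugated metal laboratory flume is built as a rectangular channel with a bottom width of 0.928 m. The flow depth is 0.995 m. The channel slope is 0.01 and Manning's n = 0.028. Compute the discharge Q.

Q = 1.53 m³/s

Flow area A = b·y = 0.928 × 0.995 = 0.9234 m². Wetted perimeter P = b + 2y = 0.928 + 2×0.995 = 2.918 m.
Hydraulic radius R = A/P = 0.9234/2.918 = 0.3164 m.
Manning's equation: Q = (1/n) A R^(2/3) S^(1/2) = (1/0.028) × 0.9234 × 0.3164^(2/3) × 0.01^(1/2) = 1.53 m³/s.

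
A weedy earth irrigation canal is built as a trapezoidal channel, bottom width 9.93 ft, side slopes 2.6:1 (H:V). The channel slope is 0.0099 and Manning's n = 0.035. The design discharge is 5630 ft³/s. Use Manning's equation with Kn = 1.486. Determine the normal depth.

y_n = 10.8 ft

Manning's equation rearranged: A R^(2/3) = nQ / (1.486·√S) = 0.035 × 5630 / (1.486 × √0.0099) = 1333.
At y = 13 ft: A R^(2/3) = 2061 — over.
At y = 7.76 ft: A R^(2/3) = 626.8 — short.
At y = 10.8 ft: A R^(2/3) = 1334 — ≈ 1333.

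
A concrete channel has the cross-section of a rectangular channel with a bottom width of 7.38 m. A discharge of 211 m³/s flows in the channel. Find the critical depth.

For a rectangular channel, critical depth y_c = (q²/g)^(1/3) where q = Q/b = 211/7.38 = 28.59 m²/s.
So y_c = (28.59²/9.81)^(1/3) = 4.37 m.

y_c = 4.37 m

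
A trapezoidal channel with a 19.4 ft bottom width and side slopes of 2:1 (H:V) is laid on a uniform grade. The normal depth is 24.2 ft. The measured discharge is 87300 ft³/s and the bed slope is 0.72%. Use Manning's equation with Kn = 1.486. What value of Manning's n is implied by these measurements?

With bottom width b = 19.4 ft and side slope z = 2: A = (b + zy)y = (19.4 + 2×24.2)×24.2 = 1641 ft²; P = b + 2y√(1+z²) = 19.4 + 2×24.2×2.236 = 127.6 ft.
Hydraulic radius R = A/P = 1641/127.6 = 12.86 ft.
Rearranging Manning's equation: n = (1.486/Q) A R^(2/3) S^(1/2) = (1.486/87300) × 1641 × 12.86^(2/3) × √0.0072 = 0.013.

n = 0.013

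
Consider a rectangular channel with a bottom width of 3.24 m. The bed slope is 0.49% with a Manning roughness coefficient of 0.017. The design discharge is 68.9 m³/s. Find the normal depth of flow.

Manning's equation rearranged: A R^(2/3) = nQ / (1·√S) = 0.017 × 68.9 / (√0.0049) = 16.73.
Try y = 5.5 m: A R^(2/3) = 20.69 — high.
Try y = 3.77 m: A R^(2/3) = 13.28 — low.
Try y = 4.58 m: A R^(2/3) = 16.73 — close enough.

y_n = 4.58 m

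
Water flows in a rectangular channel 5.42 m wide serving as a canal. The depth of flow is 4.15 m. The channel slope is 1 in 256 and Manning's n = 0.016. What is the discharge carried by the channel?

Q = 122 m³/s

Flow area A = b·y = 5.42 × 4.15 = 22.49 m². Wetted perimeter P = b + 2y = 5.42 + 2×4.15 = 13.72 m.
Hydraulic radius R = A/P = 22.49/13.72 = 1.639 m.
Manning's equation: Q = (1/n) A R^(2/3) S^(1/2) = (1/0.016) × 22.49 × 1.639^(2/3) × 0.003906^(1/2) = 122 m³/s.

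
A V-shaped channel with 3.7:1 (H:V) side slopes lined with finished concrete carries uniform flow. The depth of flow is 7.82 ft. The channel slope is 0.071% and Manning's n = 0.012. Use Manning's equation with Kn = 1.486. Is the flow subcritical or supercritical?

subcritical

For a triangular section with side slope z = 3.7: A = zy² = 3.7×7.82² = 226.3 ft²; P = 2y√(1+z²) = 2×7.82×3.833 = 59.94 ft.
Hydraulic radius R = A/P = 226.3/59.94 = 3.775 ft.
V = (1.486/n) R^(2/3) √S = (1.486/0.012) × 3.775^(2/3) × √0.00071 = 7.999 ft/s. Hydraulic depth D_h = A/T = 226.3/57.87 = 3.91 ft.
Froude number Fr = V/√(g·D_h) = 7.999/√(32.2×3.91) = 0.713, which is less than 1, so the flow is subcritical.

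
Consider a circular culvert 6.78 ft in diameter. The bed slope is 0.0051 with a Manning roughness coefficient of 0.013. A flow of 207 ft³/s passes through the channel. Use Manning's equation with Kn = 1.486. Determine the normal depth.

Manning's equation rearranged: A R^(2/3) = nQ / (1.486·√S) = 0.013 × 207 / (1.486 × √0.0051) = 25.36.
Try y = 4.04 ft: A R^(2/3) = 34.12 — too large.
Try y = 2.97 ft: A R^(2/3) = 20.38 — too small.
Try y = 3.37 ft: A R^(2/3) = 25.41 — ≈ 25.36.

y_n = 3.37 ft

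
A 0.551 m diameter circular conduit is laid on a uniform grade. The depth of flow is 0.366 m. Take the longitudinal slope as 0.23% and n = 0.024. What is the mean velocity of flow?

For a circular section of diameter D = 0.551 m at depth y = 0.366 m, the central angle is θ = 2 arccos(1 − 2y/D) = 3.811 rad. Then A = (D²/8)(θ − sin θ) = 0.1682 m² and P = Dθ/2 = 1.05 m.
Hydraulic radius R = A/P = 0.1682/1.05 = 0.1602 m.
From Manning's equation, V = (1/n) R^(2/3) S^(1/2) = (1/0.024) × 0.1602^(2/3) × 0.0023^(1/2) = 0.589 m/s.

V = 0.589 m/s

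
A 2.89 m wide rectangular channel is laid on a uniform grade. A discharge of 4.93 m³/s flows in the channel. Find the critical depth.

y_c = 0.667 m

For a rectangular channel, critical depth y_c = (q²/g)^(1/3) where q = Q/b = 4.93/2.89 = 1.706 m²/s.
So y_c = (1.706²/9.81)^(1/3) = 0.667 m.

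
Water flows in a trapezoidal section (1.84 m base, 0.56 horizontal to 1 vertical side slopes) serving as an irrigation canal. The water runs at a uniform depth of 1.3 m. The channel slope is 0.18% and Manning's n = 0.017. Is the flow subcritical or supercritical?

subcritical

With bottom width b = 1.84 m and side slope z = 0.56: A = (b + zy)y = (1.84 + 0.56×1.3)×1.3 = 3.338 m²; P = b + 2y√(1+z²) = 1.84 + 2×1.3×1.146 = 4.82 m.
Hydraulic radius R = A/P = 3.338/4.82 = 0.6926 m.
V = (1/n) R^(2/3) √S = (1/0.017) × 0.6926^(2/3) × √0.0018 = 1.954 m/s. Hydraulic depth D_h = A/T = 3.338/3.296 = 1.013 m.
Froude number Fr = V/√(g·D_h) = 1.954/√(9.81×1.013) = 0.62, which is less than 1, so the flow is subcritical.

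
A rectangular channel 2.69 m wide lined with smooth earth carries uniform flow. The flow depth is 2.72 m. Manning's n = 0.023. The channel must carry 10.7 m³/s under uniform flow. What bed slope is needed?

S = 0.0013

Flow area A = b·y = 2.69 × 2.72 = 7.317 m². Wetted perimeter P = b + 2y = 2.69 + 2×2.72 = 8.13 m.
Hydraulic radius R = A/P = 7.317/8.13 = 0.9 m.
From Manning's equation, S = [nQ / (1 A R^(2/3))]² = [0.023 × 10.7 / (1 × 7.317 × 0.9^(2/3))]² = 0.0013.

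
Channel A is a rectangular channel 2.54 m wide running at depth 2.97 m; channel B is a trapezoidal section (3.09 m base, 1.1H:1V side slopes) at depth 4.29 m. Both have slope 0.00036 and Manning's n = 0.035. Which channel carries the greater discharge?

channel B

Channel A: Flow area A = b·y = 2.54 × 2.97 = 7.544 m². Wetted perimeter P = b + 2y = 2.54 + 2×2.97 = 8.48 m. Hydraulic radius R = A/P = 7.544/8.48 = 0.8896 m. Q_A = (1/0.035)·7.544·0.8896^(2/3)·√0.00036 = 3.783 m³/s.
Channel B: With bottom width b = 3.09 m and side slope z = 1.1: A = (b + zy)y = (3.09 + 1.1×4.29)×4.29 = 33.5 m²; P = b + 2y√(1+z²) = 3.09 + 2×4.29×1.487 = 15.85 m. Hydraulic radius R = A/P = 33.5/15.85 = 2.114 m. Q_B = (1/0.035)·33.5·2.114^(2/3)·√0.00036 = 29.92 m³/s.
Q_A = 3.783 m³/s vs Q_B = 29.92 m³/s, so channel B carries more.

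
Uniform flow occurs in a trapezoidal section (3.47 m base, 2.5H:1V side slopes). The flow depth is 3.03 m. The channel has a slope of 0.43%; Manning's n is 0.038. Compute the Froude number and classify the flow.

With bottom width b = 3.47 m and side slope z = 2.5: A = (b + zy)y = (3.47 + 2.5×3.03)×3.03 = 33.47 m²; P = b + 2y√(1+z²) = 3.47 + 2×3.03×2.693 = 19.79 m.
Hydraulic radius R = A/P = 33.47/19.79 = 1.691 m.
V = (1/n) R^(2/3) √S = (1/0.038) × 1.691^(2/3) × √0.0043 = 2.45 m/s. Hydraulic depth D_h = A/T = 33.47/18.62 = 1.797 m.
Froude number Fr = V/√(g·D_h) = 2.45/√(9.81×1.797) = 0.583, which is less than 1, so the flow is subcritical.

subcritical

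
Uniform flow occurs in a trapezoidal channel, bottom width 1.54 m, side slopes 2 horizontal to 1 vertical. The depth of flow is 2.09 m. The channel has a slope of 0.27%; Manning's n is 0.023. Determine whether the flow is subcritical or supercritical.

subcritical

With bottom width b = 1.54 m and side slope z = 2: A = (b + zy)y = (1.54 + 2×2.09)×2.09 = 11.95 m²; P = b + 2y√(1+z²) = 1.54 + 2×2.09×2.236 = 10.89 m.
Hydraulic radius R = A/P = 11.95/10.89 = 1.098 m.
V = (1/n) R^(2/3) √S = (1/0.023) × 1.098^(2/3) × √0.0027 = 2.405 m/s. Hydraulic depth D_h = A/T = 11.95/9.9 = 1.208 m.
Froude number Fr = V/√(g·D_h) = 2.405/√(9.81×1.208) = 0.699, which is less than 1, so the flow is subcritical.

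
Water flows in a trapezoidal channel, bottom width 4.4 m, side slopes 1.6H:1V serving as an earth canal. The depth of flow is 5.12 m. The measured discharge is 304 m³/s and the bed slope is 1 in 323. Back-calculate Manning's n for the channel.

n = 0.023

With bottom width b = 4.4 m and side slope z = 1.6: A = (b + zy)y = (4.4 + 1.6×5.12)×5.12 = 64.47 m²; P = b + 2y√(1+z²) = 4.4 + 2×5.12×1.887 = 23.72 m.
Hydraulic radius R = A/P = 64.47/23.72 = 2.718 m.
Rearranging Manning's equation: n = (1/Q) A R^(2/3) S^(1/2) = (1/304) × 64.47 × 2.718^(2/3) × √0.003096 = 0.023.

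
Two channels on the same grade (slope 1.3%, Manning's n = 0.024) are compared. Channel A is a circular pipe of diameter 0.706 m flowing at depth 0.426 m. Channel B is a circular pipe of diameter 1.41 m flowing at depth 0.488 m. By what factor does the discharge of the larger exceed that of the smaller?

2.4

Channel A: For a circular section of diameter D = 0.706 m at depth y = 0.426 m, the central angle is θ = 2 arccos(1 − 2y/D) = 3.558 rad. Then A = (D²/8)(θ − sin θ) = 0.2469 m² and P = Dθ/2 = 1.256 m. Hydraulic radius R = A/P = 0.2469/1.256 = 0.1966 m. Q_A = (1/0.024)·0.2469·0.1966^(2/3)·√0.013 = 0.3966 m³/s.
Channel B: For a circular section of diameter D = 1.41 m at depth y = 0.488 m, the central angle is θ = 2 arccos(1 − 2y/D) = 2.516 rad. Then A = (D²/8)(θ − sin θ) = 0.4797 m² and P = Dθ/2 = 1.774 m. Hydraulic radius R = A/P = 0.4797/1.774 = 0.2704 m. Q_B = (1/0.024)·0.4797·0.2704^(2/3)·√0.013 = 0.9529 m³/s.
The larger discharge is 0.9529 m³/s and the smaller is 0.3966 m³/s; the ratio is 2.4.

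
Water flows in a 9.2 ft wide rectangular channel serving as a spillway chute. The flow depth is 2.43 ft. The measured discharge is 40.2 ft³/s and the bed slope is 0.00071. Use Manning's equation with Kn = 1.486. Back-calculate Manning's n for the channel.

Flow area A = b·y = 9.2 × 2.43 = 22.36 ft². Wetted perimeter P = b + 2y = 9.2 + 2×2.43 = 14.06 ft.
Hydraulic radius R = A/P = 22.36/14.06 = 1.59 ft.
Rearranging Manning's equation: n = (1.486/Q) A R^(2/3) S^(1/2) = (1.486/40.2) × 22.36 × 1.59^(2/3) × √0.00071 = 0.03.

n = 0.03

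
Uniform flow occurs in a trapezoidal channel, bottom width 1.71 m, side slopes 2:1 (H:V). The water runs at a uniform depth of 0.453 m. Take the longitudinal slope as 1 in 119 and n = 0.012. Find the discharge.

With bottom width b = 1.71 m and side slope z = 2: A = (b + zy)y = (1.71 + 2×0.453)×0.453 = 1.185 m²; P = b + 2y√(1+z²) = 1.71 + 2×0.453×2.236 = 3.736 m.
Hydraulic radius R = A/P = 1.185/3.736 = 0.3172 m.
Manning's equation: Q = (1/n) A R^(2/3) S^(1/2) = (1/0.012) × 1.185 × 0.3172^(2/3) × 0.008403^(1/2) = 4.21 m³/s.

Q = 4.21 m³/s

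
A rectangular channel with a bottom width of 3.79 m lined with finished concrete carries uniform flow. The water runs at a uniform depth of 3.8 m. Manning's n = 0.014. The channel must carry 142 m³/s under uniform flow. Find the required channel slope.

S = 0.0139

Flow area A = b·y = 3.79 × 3.8 = 14.4 m². Wetted perimeter P = b + 2y = 3.79 + 2×3.8 = 11.39 m.
Hydraulic radius R = A/P = 14.4/11.39 = 1.264 m.
From Manning's equation, S = [nQ / (1 A R^(2/3))]² = [0.014 × 142 / (1 × 14.4 × 1.264^(2/3))]² = 0.0139.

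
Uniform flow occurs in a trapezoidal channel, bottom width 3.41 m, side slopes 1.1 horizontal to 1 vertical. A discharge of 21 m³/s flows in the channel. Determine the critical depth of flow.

y_c = 1.35 m

At critical depth, Q² T / (g A³) = 1, i.e. A³/T = Q²/g = 21²/9.81 = 44.95.
Try y = 1.54 m: A³/T = 71.44 — over.
Try y = 1.13 m: A³/T = 24.65 — short.
Try y = 1.35 m: A³/T = 45.23 — matches.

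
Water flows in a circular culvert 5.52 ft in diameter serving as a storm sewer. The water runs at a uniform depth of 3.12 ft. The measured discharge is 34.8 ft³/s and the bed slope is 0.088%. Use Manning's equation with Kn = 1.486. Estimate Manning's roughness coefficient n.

For a circular section of diameter D = 5.52 ft at depth y = 3.12 ft, the central angle is θ = 2 arccos(1 − 2y/D) = 3.403 rad. Then A = (D²/8)(θ − sin θ) = 13.95 ft² and P = Dθ/2 = 9.393 ft.
Hydraulic radius R = A/P = 13.95/9.393 = 1.485 ft.
Rearranging Manning's equation: n = (1.486/Q) A R^(2/3) S^(1/2) = (1.486/34.8) × 13.95 × 1.485^(2/3) × √0.00088 = 0.023.

n = 0.023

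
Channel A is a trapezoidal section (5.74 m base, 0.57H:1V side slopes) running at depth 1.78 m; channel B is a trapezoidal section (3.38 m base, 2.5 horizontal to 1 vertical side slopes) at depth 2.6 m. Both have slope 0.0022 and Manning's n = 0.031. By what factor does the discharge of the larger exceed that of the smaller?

2.43

Channel A: With bottom width b = 5.74 m and side slope z = 0.57: A = (b + zy)y = (5.74 + 0.57×1.78)×1.78 = 12.02 m²; P = b + 2y√(1+z²) = 5.74 + 2×1.78×1.151 = 9.838 m. Hydraulic radius R = A/P = 12.02/9.838 = 1.222 m. Q_A = (1/0.031)·12.02·1.222^(2/3)·√0.0022 = 20.79 m³/s.
Channel B: With bottom width b = 3.38 m and side slope z = 2.5: A = (b + zy)y = (3.38 + 2.5×2.6)×2.6 = 25.69 m²; P = b + 2y√(1+z²) = 3.38 + 2×2.6×2.693 = 17.38 m. Hydraulic radius R = A/P = 25.69/17.38 = 1.478 m. Q_B = (1/0.031)·25.69·1.478^(2/3)·√0.0022 = 50.43 m³/s.
The larger discharge is 50.43 m³/s and the smaller is 20.79 m³/s; the ratio is 2.43.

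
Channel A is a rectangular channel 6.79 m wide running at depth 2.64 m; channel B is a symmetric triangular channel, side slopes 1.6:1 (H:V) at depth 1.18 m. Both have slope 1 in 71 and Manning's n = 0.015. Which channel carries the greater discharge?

Channel A: Flow area A = b·y = 6.79 × 2.64 = 17.93 m². Wetted perimeter P = b + 2y = 6.79 + 2×2.64 = 12.07 m. Hydraulic radius R = A/P = 17.93/12.07 = 1.485 m. Q_A = (1/0.015)·17.93·1.485^(2/3)·√0.01408 = 184.6 m³/s.
Channel B: For a triangular section with side slope z = 1.6: A = zy² = 1.6×1.18² = 2.228 m²; P = 2y√(1+z²) = 2×1.18×1.887 = 4.453 m. Hydraulic radius R = A/P = 2.228/4.453 = 0.5003 m. Q_B = (1/0.015)·2.228·0.5003^(2/3)·√0.01408 = 11.11 m³/s.
Q_A = 184.6 m³/s vs Q_B = 11.11 m³/s, so channel A carries more.

channel A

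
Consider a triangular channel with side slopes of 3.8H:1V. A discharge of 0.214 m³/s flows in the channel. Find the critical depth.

y_c = 0.23 m

At critical depth, Q² T / (g A³) = 1, i.e. A³/T = Q²/g = 0.214²/9.81 = 0.004668.
Try y = 0.274 m: A³/T = 0.01115 — too large.
Try y = 0.194 m: A³/T = 0.001984 — too small.
Try y = 0.23 m: A³/T = 0.004647 — ≈ 0.004668.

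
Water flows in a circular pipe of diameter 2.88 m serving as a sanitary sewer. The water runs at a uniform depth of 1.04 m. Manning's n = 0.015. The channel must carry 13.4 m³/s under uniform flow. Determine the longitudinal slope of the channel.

For a circular section of diameter D = 2.88 m at depth y = 1.04 m, the central angle is θ = 2 arccos(1 − 2y/D) = 2.579 rad. Then A = (D²/8)(θ − sin θ) = 2.12 m² and P = Dθ/2 = 3.713 m.
Hydraulic radius R = A/P = 2.12/3.713 = 0.571 m.
From Manning's equation, S = [nQ / (1 A R^(2/3))]² = [0.015 × 13.4 / (1 × 2.12 × 0.571^(2/3))]² = 0.019.

S = 0.019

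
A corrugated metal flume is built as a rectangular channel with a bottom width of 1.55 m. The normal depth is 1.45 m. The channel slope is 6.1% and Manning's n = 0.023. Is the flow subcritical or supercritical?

Flow area A = b·y = 1.55 × 1.45 = 2.248 m². Wetted perimeter P = b + 2y = 1.55 + 2×1.45 = 4.45 m.
Hydraulic radius R = A/P = 2.248/4.45 = 0.5051 m.
V = (1/n) R^(2/3) √S = (1/0.023) × 0.5051^(2/3) × √0.061 = 6.81 m/s. Hydraulic depth D_h = A/T = 2.248/1.55 = 1.45 m.
Froude number Fr = V/√(g·D_h) = 6.81/√(9.81×1.45) = 1.81, which is greater than 1, so the flow is supercritical.

supercritical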